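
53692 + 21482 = 75174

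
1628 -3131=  - 1503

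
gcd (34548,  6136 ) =4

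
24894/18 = 1383=1383.00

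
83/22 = 83/22 =3.77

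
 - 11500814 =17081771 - 28582585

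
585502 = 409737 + 175765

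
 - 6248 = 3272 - 9520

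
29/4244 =29/4244 = 0.01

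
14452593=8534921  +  5917672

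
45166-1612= 43554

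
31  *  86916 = 2694396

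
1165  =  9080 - 7915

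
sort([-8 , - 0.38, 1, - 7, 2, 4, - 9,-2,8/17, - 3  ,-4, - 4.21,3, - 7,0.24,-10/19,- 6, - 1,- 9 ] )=[-9,-9, - 8, - 7,-7, - 6, - 4.21,  -  4,-3, - 2,- 1, - 10/19, - 0.38,0.24,8/17,1,2, 3,4] 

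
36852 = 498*74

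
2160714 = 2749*786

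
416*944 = 392704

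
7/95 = 7/95= 0.07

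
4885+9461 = 14346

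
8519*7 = 59633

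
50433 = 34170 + 16263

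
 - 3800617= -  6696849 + 2896232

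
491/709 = 491/709  =  0.69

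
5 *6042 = 30210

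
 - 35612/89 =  - 401 + 77/89 = - 400.13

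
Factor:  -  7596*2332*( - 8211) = 2^4*3^3*7^1*11^1*17^1*23^1*53^1*211^1= 145448602992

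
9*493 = 4437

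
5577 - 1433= 4144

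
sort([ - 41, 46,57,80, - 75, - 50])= [ - 75, -50 , - 41,46, 57, 80] 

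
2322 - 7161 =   -  4839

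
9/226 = 9/226= 0.04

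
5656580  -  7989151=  - 2332571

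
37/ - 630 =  - 1 + 593/630 =- 0.06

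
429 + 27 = 456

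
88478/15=5898+8/15 = 5898.53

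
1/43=1/43=0.02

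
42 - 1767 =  - 1725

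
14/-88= -1 + 37/44 =- 0.16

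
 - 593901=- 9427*63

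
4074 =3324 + 750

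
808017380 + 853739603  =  1661756983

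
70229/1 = 70229 = 70229.00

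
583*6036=3518988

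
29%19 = 10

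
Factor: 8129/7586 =2^( - 1 ) *11^1*739^1 * 3793^(  -  1) 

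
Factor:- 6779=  - 6779^1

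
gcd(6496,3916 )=4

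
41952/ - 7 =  - 41952/7 = - 5993.14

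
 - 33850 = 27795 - 61645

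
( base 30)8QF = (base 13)3840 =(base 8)17473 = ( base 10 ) 7995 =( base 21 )I2F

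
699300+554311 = 1253611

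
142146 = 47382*3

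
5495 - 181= 5314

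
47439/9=5271 =5271.00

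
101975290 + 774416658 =876391948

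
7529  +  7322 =14851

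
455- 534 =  - 79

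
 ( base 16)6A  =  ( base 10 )106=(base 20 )56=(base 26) 42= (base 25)46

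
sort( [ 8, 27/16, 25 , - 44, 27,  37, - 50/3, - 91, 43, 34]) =[-91,-44, - 50/3, 27/16, 8, 25,27, 34, 37,  43]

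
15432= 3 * 5144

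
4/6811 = 4/6811  =  0.00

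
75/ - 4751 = - 1 +4676/4751= - 0.02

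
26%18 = 8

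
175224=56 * 3129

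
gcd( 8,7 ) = 1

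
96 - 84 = 12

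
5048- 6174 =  - 1126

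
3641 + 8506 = 12147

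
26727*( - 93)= -2485611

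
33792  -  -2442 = 36234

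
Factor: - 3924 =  - 2^2*3^2*109^1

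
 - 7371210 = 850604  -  8221814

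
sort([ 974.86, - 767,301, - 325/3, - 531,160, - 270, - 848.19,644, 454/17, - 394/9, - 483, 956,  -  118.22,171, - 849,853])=[ - 849, - 848.19, - 767, - 531,-483, - 270, - 118.22, - 325/3, - 394/9, 454/17, 160,  171, 301, 644,853,  956, 974.86 ]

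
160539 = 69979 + 90560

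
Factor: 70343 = 7^1*13^1  *773^1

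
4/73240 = 1/18310 = 0.00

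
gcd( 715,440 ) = 55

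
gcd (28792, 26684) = 4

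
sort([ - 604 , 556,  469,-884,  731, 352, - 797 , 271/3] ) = [ - 884, - 797,-604, 271/3 , 352 , 469,556, 731 ] 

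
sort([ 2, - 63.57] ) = [ - 63.57,  2]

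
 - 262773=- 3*87591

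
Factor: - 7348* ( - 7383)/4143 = 2^2*11^1*23^1 * 107^1 * 167^1*1381^ ( - 1) = 18083428/1381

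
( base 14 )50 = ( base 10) 70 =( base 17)42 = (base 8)106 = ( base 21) 37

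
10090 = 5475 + 4615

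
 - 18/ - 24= 3/4= 0.75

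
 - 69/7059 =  - 1 + 2330/2353 = -0.01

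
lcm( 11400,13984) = 1048800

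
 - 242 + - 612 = -854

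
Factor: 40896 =2^6*3^2*71^1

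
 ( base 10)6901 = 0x1af5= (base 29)85S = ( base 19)1024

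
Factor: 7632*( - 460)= - 3510720=- 2^6*3^2  *5^1*23^1*53^1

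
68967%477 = 279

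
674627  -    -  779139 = 1453766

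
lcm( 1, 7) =7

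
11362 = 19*598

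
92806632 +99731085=192537717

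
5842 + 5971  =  11813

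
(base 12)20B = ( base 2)100101011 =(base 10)299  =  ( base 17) 10A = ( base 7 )605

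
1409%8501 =1409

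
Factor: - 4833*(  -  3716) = 2^2 * 3^3*179^1*929^1 =17959428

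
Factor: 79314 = 2^1* 3^1*13219^1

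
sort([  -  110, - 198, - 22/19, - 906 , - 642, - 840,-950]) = [ - 950 , - 906, - 840,-642,-198, - 110, - 22/19] 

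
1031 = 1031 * 1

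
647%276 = 95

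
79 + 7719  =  7798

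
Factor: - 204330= - 2^1*3^1*5^1 * 7^2*139^1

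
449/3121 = 449/3121 = 0.14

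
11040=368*30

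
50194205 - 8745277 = 41448928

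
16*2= 32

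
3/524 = 3/524 = 0.01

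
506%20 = 6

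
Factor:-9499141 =-17^2 *32869^1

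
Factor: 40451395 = 5^1*8090279^1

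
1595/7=227 + 6/7 = 227.86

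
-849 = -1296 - - 447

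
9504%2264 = 448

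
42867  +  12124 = 54991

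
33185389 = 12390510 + 20794879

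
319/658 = 319/658 = 0.48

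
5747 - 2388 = 3359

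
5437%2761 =2676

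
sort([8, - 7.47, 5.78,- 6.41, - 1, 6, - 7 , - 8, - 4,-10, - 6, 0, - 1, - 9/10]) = [ - 10, - 8, - 7.47, -7,-6.41,-6, -4, - 1, - 1, - 9/10,0,5.78, 6, 8]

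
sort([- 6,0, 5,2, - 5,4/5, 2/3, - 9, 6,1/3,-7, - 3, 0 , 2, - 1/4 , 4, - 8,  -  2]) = [ -9, - 8, - 7, - 6,-5,-3,  -  2, - 1/4, 0,0, 1/3,2/3, 4/5, 2,2,4, 5, 6]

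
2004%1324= 680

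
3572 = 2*1786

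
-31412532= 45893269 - 77305801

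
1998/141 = 666/47 = 14.17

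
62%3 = 2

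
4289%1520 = 1249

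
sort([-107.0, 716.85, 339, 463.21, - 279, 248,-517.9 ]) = [- 517.9, - 279 ,  -  107.0,248, 339, 463.21,716.85 ]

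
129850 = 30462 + 99388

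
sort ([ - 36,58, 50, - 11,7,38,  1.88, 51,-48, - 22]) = [- 48, - 36,-22, -11,  1.88,7,38, 50, 51 , 58]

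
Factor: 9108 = 2^2*3^2*11^1*23^1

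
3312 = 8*414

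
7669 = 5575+2094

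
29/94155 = 29/94155=0.00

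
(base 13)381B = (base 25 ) cih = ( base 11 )5A93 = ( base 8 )17437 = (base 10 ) 7967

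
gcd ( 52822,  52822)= 52822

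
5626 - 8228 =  - 2602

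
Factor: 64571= 13^1 * 4967^1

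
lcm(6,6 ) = 6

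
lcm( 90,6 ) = 90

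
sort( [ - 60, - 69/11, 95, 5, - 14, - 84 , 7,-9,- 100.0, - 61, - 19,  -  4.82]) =[-100.0 , - 84,  -  61, - 60,-19, - 14, - 9,  -  69/11, - 4.82,5,7, 95 ]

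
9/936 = 1/104 = 0.01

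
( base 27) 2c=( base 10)66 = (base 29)28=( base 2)1000010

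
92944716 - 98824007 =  - 5879291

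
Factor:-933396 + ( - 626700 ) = -1560096 = - 2^5 * 3^2*5417^1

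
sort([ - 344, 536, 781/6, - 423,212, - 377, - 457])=[ - 457, - 423,-377, - 344, 781/6, 212, 536] 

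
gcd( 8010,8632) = 2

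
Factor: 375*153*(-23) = -3^3*5^3*17^1*23^1 = -  1319625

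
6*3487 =20922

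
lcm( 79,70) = 5530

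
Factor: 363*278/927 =2^1 * 3^ (- 1 )*11^2*103^( - 1 )*139^1  =  33638/309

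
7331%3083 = 1165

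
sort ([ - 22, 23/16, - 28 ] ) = [-28, - 22,23/16 ]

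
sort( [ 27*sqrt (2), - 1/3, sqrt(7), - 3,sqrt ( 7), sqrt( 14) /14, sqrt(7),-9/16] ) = [ - 3 , - 9/16, - 1/3,sqrt(14) /14, sqrt(7 ), sqrt(7 ), sqrt(7),27*sqrt( 2)]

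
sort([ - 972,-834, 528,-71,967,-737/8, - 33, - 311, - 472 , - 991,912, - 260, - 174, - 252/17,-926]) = [ - 991, - 972, - 926, - 834, - 472, - 311, - 260, - 174, -737/8 , - 71, - 33, - 252/17 , 528, 912, 967]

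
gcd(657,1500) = 3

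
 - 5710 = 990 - 6700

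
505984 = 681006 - 175022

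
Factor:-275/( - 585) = 3^( - 2 ) * 5^1*11^1 * 13^( - 1) = 55/117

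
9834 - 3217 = 6617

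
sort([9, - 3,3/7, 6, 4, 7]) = [- 3 , 3/7,4,6, 7,9]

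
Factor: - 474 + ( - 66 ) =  - 540=- 2^2*3^3*5^1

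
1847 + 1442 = 3289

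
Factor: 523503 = 3^4*23^1*281^1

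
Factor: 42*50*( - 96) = -201600 = - 2^7*3^2*5^2 * 7^1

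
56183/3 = 56183/3 = 18727.67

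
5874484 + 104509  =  5978993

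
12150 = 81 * 150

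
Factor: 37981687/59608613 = 17^( - 1 )* 47^1*191^1*1181^ (-1)*2969^(-1)*4231^1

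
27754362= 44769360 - 17014998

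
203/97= 203/97 = 2.09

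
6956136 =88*79047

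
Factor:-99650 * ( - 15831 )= 2^1*3^2*5^2 * 1759^1*1993^1 = 1577559150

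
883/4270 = 883/4270 = 0.21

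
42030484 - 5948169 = 36082315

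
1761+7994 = 9755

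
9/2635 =9/2635 = 0.00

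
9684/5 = 1936 + 4/5 =1936.80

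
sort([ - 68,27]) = [ - 68,  27 ] 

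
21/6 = 7/2=3.50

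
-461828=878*( - 526)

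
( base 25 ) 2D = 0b111111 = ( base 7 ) 120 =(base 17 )3c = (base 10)63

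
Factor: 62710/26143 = 2^1 *5^1*13^ ( - 1)*2011^( - 1 )*6271^1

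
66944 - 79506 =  - 12562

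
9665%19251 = 9665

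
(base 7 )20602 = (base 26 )7E2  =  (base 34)4DW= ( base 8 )11752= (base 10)5098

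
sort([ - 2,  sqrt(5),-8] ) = [ - 8,- 2,sqrt( 5) ]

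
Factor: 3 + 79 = 82=2^1 * 41^1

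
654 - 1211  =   - 557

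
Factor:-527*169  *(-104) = 9262552 = 2^3* 13^3*17^1 * 31^1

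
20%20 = 0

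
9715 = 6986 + 2729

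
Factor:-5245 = -5^1*1049^1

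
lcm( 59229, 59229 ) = 59229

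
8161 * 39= 318279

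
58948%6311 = 2149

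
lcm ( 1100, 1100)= 1100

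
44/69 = 44/69 =0.64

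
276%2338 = 276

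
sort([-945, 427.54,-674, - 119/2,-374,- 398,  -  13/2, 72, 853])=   [ - 945 , -674, - 398 ,  -  374, - 119/2, - 13/2,72,427.54,853]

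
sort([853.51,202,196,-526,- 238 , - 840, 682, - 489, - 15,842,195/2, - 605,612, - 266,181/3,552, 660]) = [ - 840,-605, - 526 , - 489, - 266,-238, - 15,181/3,195/2,196,202,552,612, 660,682, 842,853.51]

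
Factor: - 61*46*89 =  - 2^1*23^1*61^1*89^1  =  - 249734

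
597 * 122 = 72834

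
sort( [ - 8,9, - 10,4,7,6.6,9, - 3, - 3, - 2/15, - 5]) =[ - 10,- 8, - 5,-3, - 3, - 2/15, 4,6.6, 7,9,9]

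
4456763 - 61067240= -56610477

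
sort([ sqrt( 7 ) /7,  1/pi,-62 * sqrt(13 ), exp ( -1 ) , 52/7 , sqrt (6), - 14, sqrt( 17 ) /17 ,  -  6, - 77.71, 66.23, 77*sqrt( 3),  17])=[-62*sqrt( 13),  -  77.71,- 14, - 6,sqrt ( 17)/17, 1/pi,exp( - 1 ), sqrt( 7)/7, sqrt( 6), 52/7, 17, 66.23,77*sqrt(  3) ] 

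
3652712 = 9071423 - 5418711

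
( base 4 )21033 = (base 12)413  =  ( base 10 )591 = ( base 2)1001001111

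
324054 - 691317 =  - 367263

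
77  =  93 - 16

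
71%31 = 9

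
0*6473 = 0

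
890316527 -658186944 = 232129583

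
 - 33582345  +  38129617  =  4547272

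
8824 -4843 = 3981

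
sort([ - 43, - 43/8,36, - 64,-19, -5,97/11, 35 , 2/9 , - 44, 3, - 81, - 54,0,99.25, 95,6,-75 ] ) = [ - 81,-75,-64, - 54, - 44 ,-43, - 19, - 43/8, - 5,0,2/9, 3,6,97/11,35,36, 95,99.25 ]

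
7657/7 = 7657/7 = 1093.86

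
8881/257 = 8881/257=34.56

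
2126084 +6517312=8643396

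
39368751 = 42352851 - 2984100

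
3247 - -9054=12301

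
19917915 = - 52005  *( - 383)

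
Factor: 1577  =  19^1 *83^1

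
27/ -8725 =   -  1+8698/8725 =- 0.00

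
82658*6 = 495948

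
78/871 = 6/67 = 0.09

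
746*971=724366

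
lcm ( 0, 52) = 0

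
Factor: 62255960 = 2^3*5^1*13^1*119723^1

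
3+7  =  10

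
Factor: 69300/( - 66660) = - 3^1*5^1 * 7^1*101^( - 1 )= - 105/101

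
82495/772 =82495/772 =106.86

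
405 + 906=1311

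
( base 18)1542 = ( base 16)1d66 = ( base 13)356C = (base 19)11g2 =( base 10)7526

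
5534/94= 2767/47  =  58.87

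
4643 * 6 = 27858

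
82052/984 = 20513/246 = 83.39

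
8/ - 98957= - 8/98957 = - 0.00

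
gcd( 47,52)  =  1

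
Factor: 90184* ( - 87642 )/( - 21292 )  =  2^2 * 3^4 * 541^1*5323^( -1 ) * 11273^1= 1975976532/5323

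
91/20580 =13/2940= 0.00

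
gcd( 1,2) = 1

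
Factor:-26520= - 2^3*3^1*5^1 * 13^1*17^1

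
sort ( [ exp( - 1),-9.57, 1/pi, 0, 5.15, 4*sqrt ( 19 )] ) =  [ - 9.57,0,1/pi,exp( - 1), 5.15 , 4*sqrt( 19) ]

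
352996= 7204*49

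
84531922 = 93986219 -9454297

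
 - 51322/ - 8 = 6415 + 1/4 = 6415.25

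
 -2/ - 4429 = 2/4429 = 0.00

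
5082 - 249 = 4833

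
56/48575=56/48575= 0.00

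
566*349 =197534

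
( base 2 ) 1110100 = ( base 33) 3H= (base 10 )116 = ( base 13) 8C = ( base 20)5G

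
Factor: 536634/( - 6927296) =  - 268317/3463648 = - 2^(  -  5) * 3^2*7^1*17^ ( - 1)*4259^1*6367^( - 1 )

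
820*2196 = 1800720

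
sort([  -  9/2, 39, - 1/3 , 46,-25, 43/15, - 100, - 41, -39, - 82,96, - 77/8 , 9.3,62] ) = [- 100, - 82, - 41 ,-39 , - 25,-77/8, - 9/2, - 1/3,43/15,  9.3, 39 , 46,62, 96] 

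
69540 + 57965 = 127505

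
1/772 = 1/772 = 0.00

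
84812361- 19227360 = 65585001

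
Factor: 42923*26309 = 1129261207=26309^1*42923^1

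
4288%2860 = 1428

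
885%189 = 129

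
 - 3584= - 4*896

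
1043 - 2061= -1018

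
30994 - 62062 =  - 31068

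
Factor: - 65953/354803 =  - 47^ (-1 )*101^1 * 653^1*7549^( - 1)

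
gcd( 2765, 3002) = 79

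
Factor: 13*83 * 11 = 11^1 * 13^1*83^1 = 11869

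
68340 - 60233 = 8107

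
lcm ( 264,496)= 16368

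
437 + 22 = 459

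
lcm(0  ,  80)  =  0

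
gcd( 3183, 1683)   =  3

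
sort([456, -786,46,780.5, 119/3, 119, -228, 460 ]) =[-786,  -  228,  119/3,46,119,456,460 , 780.5] 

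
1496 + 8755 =10251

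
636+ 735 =1371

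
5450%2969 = 2481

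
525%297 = 228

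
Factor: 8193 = 3^1*2731^1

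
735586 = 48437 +687149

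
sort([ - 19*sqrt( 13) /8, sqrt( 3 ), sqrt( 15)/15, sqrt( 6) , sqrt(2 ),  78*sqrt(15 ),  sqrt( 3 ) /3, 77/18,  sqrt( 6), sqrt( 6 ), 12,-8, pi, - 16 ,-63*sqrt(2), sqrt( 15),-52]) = [-63*sqrt( 2), -52, - 16, - 19*sqrt(13) /8, - 8, sqrt(  15 ) /15, sqrt( 3)/3, sqrt(2), sqrt ( 3),sqrt(6), sqrt( 6), sqrt( 6), pi,sqrt( 15 ), 77/18, 12,78*sqrt( 15 )]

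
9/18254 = 9/18254 =0.00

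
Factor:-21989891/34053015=  -  3^( -1)*5^ ( - 1)*7^1 *11^1*17^1*107^1*157^1*2270201^(-1)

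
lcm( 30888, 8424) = 92664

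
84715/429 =84715/429 = 197.47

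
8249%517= 494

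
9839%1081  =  110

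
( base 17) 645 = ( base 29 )249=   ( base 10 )1807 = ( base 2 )11100001111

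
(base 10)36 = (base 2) 100100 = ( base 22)1e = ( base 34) 12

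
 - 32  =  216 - 248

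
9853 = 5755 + 4098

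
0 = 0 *11783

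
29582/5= 29582/5 = 5916.40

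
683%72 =35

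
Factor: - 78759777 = - 3^1 * 2671^1*9829^1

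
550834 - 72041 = 478793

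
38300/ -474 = -81 + 47/237 =- 80.80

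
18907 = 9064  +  9843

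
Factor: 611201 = 17^1*157^1 *229^1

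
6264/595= 6264/595  =  10.53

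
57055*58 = 3309190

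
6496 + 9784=16280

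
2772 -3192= - 420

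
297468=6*49578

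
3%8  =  3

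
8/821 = 8/821=0.01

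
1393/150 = 1393/150 = 9.29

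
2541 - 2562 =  - 21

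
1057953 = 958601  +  99352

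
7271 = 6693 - -578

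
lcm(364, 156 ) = 1092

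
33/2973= 11/991 =0.01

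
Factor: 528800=2^5*5^2*661^1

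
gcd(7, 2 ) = 1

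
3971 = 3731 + 240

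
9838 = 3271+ 6567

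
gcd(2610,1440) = 90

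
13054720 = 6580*1984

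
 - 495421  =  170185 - 665606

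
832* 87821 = 73067072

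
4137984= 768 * 5388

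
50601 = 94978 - 44377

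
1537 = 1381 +156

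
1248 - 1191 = 57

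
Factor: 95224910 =2^1 *5^1*11^1*865681^1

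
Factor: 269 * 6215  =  1671835 = 5^1*11^1*113^1*269^1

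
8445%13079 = 8445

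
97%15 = 7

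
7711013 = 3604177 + 4106836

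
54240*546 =29615040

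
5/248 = 5/248 =0.02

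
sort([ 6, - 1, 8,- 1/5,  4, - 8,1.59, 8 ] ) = [  -  8, - 1,- 1/5, 1.59, 4,  6, 8, 8]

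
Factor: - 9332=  - 2^2*2333^1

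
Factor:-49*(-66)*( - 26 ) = -84084 = -2^2 * 3^1 *7^2*11^1*13^1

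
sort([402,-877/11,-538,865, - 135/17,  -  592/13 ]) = [ - 538,  -  877/11, - 592/13, - 135/17 , 402,  865 ]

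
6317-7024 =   -  707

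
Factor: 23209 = 23209^1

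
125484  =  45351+80133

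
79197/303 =26399/101 = 261.38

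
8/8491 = 8/8491 = 0.00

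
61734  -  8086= 53648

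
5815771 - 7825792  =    -  2010021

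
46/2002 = 23/1001 = 0.02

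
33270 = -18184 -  -51454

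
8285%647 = 521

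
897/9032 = 897/9032= 0.10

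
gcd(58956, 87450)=6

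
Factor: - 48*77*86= - 2^5*3^1*7^1 * 11^1*43^1 = - 317856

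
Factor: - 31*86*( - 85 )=226610= 2^1*  5^1 * 17^1 * 31^1*43^1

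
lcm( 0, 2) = 0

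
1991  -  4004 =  - 2013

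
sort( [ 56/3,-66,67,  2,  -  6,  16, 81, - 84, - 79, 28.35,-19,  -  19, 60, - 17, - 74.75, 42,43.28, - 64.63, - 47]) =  [ - 84, - 79, - 74.75, - 66, - 64.63, - 47, - 19, - 19,  -  17, - 6,2 , 16, 56/3,  28.35,  42,43.28 , 60, 67, 81]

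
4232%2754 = 1478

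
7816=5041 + 2775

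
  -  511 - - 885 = 374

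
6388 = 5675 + 713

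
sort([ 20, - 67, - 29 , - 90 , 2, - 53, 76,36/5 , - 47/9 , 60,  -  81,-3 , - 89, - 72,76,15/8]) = [-90, -89, - 81, - 72, - 67, - 53,-29, - 47/9,-3,15/8, 2, 36/5 , 20, 60, 76,  76 ]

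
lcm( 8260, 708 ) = 24780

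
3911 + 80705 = 84616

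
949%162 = 139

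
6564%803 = 140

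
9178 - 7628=1550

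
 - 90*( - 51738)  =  4656420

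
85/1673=85/1673 = 0.05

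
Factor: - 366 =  - 2^1 * 3^1*61^1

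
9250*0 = 0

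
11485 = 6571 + 4914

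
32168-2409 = 29759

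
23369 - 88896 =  - 65527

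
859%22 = 1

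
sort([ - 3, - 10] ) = [ - 10,- 3 ]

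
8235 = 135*61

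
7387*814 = 6013018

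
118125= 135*875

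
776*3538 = 2745488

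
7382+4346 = 11728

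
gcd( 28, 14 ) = 14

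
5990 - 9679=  - 3689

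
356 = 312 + 44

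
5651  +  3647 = 9298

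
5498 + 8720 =14218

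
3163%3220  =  3163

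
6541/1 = 6541 = 6541.00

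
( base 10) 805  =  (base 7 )2230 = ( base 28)10L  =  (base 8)1445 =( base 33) OD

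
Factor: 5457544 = 2^3 *17^1*40129^1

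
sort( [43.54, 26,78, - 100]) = [- 100,26, 43.54,  78]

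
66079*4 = 264316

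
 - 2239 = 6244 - 8483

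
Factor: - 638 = -2^1 *11^1 * 29^1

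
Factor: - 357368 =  - 2^3 * 11^1* 31^1  *131^1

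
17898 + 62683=80581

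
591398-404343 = 187055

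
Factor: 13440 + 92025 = 105465 = 3^1*5^1*79^1 * 89^1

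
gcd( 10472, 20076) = 28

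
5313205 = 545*9749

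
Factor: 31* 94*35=101990 = 2^1*5^1*7^1*31^1*47^1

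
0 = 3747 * 0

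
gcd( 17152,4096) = 256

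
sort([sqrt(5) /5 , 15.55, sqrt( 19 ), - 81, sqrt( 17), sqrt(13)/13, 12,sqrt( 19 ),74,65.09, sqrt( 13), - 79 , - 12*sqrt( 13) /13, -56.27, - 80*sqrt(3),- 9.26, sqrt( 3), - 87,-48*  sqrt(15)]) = [-48*sqrt( 15), - 80*sqrt( 3),-87,-81, - 79, - 56.27,-9.26, - 12*sqrt( 13)/13,sqrt(13)/13,sqrt( 5) /5, sqrt( 3 ), sqrt(13 ), sqrt( 17),sqrt(19) , sqrt(19), 12, 15.55,65.09, 74]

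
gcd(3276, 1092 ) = 1092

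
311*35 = 10885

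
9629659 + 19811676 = 29441335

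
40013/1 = 40013 = 40013.00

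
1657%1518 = 139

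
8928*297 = 2651616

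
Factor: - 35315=-5^1 * 7^1*1009^1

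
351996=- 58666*( - 6) 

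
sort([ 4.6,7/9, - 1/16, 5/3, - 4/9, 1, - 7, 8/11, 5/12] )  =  [ - 7, - 4/9,  -  1/16,5/12,  8/11, 7/9, 1, 5/3, 4.6]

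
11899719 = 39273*303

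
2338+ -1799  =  539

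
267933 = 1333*201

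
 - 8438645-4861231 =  - 13299876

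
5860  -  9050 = -3190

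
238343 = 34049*7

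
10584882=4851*2182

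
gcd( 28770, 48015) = 15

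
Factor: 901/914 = 2^(-1)*17^1*53^1*457^( - 1 ) 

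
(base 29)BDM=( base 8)22662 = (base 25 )fb0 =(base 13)4514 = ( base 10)9650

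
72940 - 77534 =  - 4594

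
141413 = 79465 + 61948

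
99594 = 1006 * 99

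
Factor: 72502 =2^1*36251^1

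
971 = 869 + 102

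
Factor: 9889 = 11^1*29^1 * 31^1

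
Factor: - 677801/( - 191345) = 5^( - 1)*7^(-2)*  11^( - 1)*  71^(  -  1) * 149^1*4549^1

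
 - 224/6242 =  - 112/3121 = -0.04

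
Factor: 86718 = 2^1*3^1 * 97^1 * 149^1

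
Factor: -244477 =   -  17^1*73^1*197^1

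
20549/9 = 2283 + 2/9 = 2283.22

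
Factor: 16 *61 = 976 = 2^4 * 61^1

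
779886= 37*21078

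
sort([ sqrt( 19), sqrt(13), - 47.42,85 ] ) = [-47.42,  sqrt( 13), sqrt(19),  85 ] 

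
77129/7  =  77129/7 = 11018.43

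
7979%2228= 1295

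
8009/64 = 8009/64 = 125.14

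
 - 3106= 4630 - 7736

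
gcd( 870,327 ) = 3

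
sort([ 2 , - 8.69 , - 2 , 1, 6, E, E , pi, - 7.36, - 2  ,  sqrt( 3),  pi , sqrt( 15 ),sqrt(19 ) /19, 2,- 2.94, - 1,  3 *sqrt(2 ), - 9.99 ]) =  [ - 9.99, - 8.69, - 7.36, - 2.94  , - 2 ,-2, -1,sqrt(19)/19, 1, sqrt( 3 ),2, 2, E , E, pi,pi,sqrt( 15), 3*sqrt( 2), 6] 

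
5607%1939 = 1729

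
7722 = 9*858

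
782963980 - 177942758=605021222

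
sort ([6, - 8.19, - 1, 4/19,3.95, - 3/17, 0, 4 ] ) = [  -  8.19, - 1, - 3/17,0,4/19,3.95,  4,6]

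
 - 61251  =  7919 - 69170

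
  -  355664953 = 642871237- 998536190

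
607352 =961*632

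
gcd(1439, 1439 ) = 1439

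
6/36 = 1/6 =0.17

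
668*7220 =4822960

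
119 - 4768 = - 4649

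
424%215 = 209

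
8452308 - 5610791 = 2841517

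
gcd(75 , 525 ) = 75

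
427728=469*912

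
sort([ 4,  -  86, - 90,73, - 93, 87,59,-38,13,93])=[ - 93, - 90, - 86,-38,4 , 13, 59 , 73,  87, 93 ] 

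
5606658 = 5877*954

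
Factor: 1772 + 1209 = 2981 = 11^1*  271^1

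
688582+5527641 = 6216223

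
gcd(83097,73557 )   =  9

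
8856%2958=2940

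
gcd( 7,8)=1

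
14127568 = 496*28483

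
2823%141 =3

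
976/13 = 976/13 =75.08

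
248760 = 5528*45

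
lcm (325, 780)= 3900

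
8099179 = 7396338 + 702841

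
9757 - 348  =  9409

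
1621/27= 60+1/27 = 60.04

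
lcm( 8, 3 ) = 24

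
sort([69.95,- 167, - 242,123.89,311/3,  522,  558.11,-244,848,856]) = [-244, - 242,-167,69.95,311/3,123.89, 522,558.11, 848,856 ] 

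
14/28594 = 7/14297 = 0.00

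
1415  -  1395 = 20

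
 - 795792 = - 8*99474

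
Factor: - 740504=  -  2^3*151^1*613^1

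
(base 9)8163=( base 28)7h6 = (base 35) 4uk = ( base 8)13522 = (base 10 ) 5970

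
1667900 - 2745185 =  - 1077285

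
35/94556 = 5/13508 = 0.00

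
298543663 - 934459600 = -635915937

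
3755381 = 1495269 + 2260112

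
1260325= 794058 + 466267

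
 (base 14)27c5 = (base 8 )15571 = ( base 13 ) 3280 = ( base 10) 7033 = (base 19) 1093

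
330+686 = 1016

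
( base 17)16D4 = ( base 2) 1101011011000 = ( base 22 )e48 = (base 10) 6872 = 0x1AD8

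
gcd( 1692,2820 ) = 564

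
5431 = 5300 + 131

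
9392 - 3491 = 5901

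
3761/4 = 3761/4 = 940.25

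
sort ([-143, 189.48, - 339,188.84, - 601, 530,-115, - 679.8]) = [ - 679.8, - 601, - 339, - 143,-115,188.84,189.48,530 ]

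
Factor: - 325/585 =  - 3^( - 2)*5^1 = -5/9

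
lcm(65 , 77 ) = 5005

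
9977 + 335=10312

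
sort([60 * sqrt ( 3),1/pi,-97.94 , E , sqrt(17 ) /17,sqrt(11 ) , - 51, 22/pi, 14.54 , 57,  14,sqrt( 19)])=[ - 97.94,  -  51,sqrt(17) /17,1/pi,E, sqrt( 11 ), sqrt(19),22/pi , 14 , 14.54,57,60*sqrt( 3) ] 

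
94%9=4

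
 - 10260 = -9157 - 1103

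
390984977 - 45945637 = 345039340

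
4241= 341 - -3900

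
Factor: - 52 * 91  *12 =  - 2^4 * 3^1*7^1*13^2 = - 56784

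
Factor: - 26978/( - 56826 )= 47/99 = 3^( - 2)*11^ ( - 1 )*47^1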